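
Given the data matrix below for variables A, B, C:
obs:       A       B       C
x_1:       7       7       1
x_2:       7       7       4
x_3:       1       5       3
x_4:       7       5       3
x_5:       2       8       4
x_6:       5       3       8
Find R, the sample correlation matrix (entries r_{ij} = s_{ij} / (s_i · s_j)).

Step 1 — column means:
  mean(A) = (7 + 7 + 1 + 7 + 2 + 5) / 6 = 29/6 = 4.8333
  mean(B) = (7 + 7 + 5 + 5 + 8 + 3) / 6 = 35/6 = 5.8333
  mean(C) = (1 + 4 + 3 + 3 + 4 + 8) / 6 = 23/6 = 3.8333

Step 2 — sample variances and covariances s[i,j] = (1/(n-1)) · Σ_k (x_{k,i} - mean_i) · (x_{k,j} - mean_j), with n-1 = 5:
  s[A,A] = ((2.1667)·(2.1667) + (2.1667)·(2.1667) + (-3.8333)·(-3.8333) + (2.1667)·(2.1667) + (-2.8333)·(-2.8333) + (0.1667)·(0.1667)) / 5 = 36.8333/5 = 7.3667
  s[A,B] = ((2.1667)·(1.1667) + (2.1667)·(1.1667) + (-3.8333)·(-0.8333) + (2.1667)·(-0.8333) + (-2.8333)·(2.1667) + (0.1667)·(-2.8333)) / 5 = -0.1667/5 = -0.0333
  s[A,C] = ((2.1667)·(-2.8333) + (2.1667)·(0.1667) + (-3.8333)·(-0.8333) + (2.1667)·(-0.8333) + (-2.8333)·(0.1667) + (0.1667)·(4.1667)) / 5 = -4.1667/5 = -0.8333
  s[B,B] = ((1.1667)·(1.1667) + (1.1667)·(1.1667) + (-0.8333)·(-0.8333) + (-0.8333)·(-0.8333) + (2.1667)·(2.1667) + (-2.8333)·(-2.8333)) / 5 = 16.8333/5 = 3.3667
  s[B,C] = ((1.1667)·(-2.8333) + (1.1667)·(0.1667) + (-0.8333)·(-0.8333) + (-0.8333)·(-0.8333) + (2.1667)·(0.1667) + (-2.8333)·(4.1667)) / 5 = -13.1667/5 = -2.6333
  s[C,C] = ((-2.8333)·(-2.8333) + (0.1667)·(0.1667) + (-0.8333)·(-0.8333) + (-0.8333)·(-0.8333) + (0.1667)·(0.1667) + (4.1667)·(4.1667)) / 5 = 26.8333/5 = 5.3667
  Sample standard deviations s_i = √(s[i,i]):
  s(A) = √(7.3667) = 2.7142
  s(B) = √(3.3667) = 1.8348
  s(C) = √(5.3667) = 2.3166

Step 3 — r_{ij} = s_{ij} / (s_i · s_j):
  r[A,A] = 1 (diagonal).
  r[A,B] = -0.0333 / (2.7142 · 1.8348) = -0.0333 / 4.9801 = -0.0067
  r[A,C] = -0.8333 / (2.7142 · 2.3166) = -0.8333 / 6.2876 = -0.1325
  r[B,B] = 1 (diagonal).
  r[B,C] = -2.6333 / (1.8348 · 2.3166) = -2.6333 / 4.2506 = -0.6195
  r[C,C] = 1 (diagonal).

R is symmetric with unit diagonal. Assembling:

R = [[1, -0.0067, -0.1325],
 [-0.0067, 1, -0.6195],
 [-0.1325, -0.6195, 1]]


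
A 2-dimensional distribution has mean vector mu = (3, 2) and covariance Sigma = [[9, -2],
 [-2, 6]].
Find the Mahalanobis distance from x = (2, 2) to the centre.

Step 1 — centre the observation: (x - mu) = (-1, 0).

Step 2 — invert Sigma. det(Sigma) = 9·6 - (-2)² = 50.
  Sigma^{-1} = (1/det) · [[d, -b], [-b, a]] = [[0.12, 0.04],
 [0.04, 0.18]].

Step 3 — form the quadratic (x - mu)^T · Sigma^{-1} · (x - mu):
  Sigma^{-1} · (x - mu) = (-0.12, -0.04).
  (x - mu)^T · [Sigma^{-1} · (x - mu)] = (-1)·(-0.12) + (0)·(-0.04) = 0.12.

Step 4 — take square root: d = √(0.12) ≈ 0.3464.

d(x, mu) = √(0.12) ≈ 0.3464


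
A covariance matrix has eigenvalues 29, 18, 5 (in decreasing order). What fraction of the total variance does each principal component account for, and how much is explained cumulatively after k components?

Step 1 — total variance = trace(Sigma) = Σ λ_i = 29 + 18 + 5 = 52.

Step 2 — fraction explained by component i = λ_i / Σ λ:
  PC1: 29/52 = 0.5577
  PC2: 18/52 = 0.3462
  PC3: 5/52 = 0.0962

Step 3 — cumulative fraction after k components = (λ_1 + ... + λ_k) / Σ λ:
  k = 1: 29/52 = 0.5577
  k = 2: (29 + 18)/52 = 47/52 = 0.9038
  k = 3: (29 + 18 + 5)/52 = 52/52 = 1

Summary (fraction, with percent):

explained: PC1 0.5577 (55.77%), PC2 0.3462 (34.62%), PC3 0.0962 (9.62%);  cumulative: 0.5577, 0.9038, 1


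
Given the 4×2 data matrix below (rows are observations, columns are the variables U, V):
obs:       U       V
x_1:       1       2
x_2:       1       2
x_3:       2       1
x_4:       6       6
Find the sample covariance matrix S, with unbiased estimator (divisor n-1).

Step 1 — column means:
  mean(U) = (1 + 1 + 2 + 6) / 4 = 10/4 = 2.5
  mean(V) = (2 + 2 + 1 + 6) / 4 = 11/4 = 2.75

Step 2 — sample covariance S[i,j] = (1/(n-1)) · Σ_k (x_{k,i} - mean_i) · (x_{k,j} - mean_j), with n-1 = 3.
  S[U,U] = ((-1.5)·(-1.5) + (-1.5)·(-1.5) + (-0.5)·(-0.5) + (3.5)·(3.5)) / 3 = 17/3 = 5.6667
  S[U,V] = ((-1.5)·(-0.75) + (-1.5)·(-0.75) + (-0.5)·(-1.75) + (3.5)·(3.25)) / 3 = 14.5/3 = 4.8333
  S[V,V] = ((-0.75)·(-0.75) + (-0.75)·(-0.75) + (-1.75)·(-1.75) + (3.25)·(3.25)) / 3 = 14.75/3 = 4.9167

S is symmetric (S[j,i] = S[i,j]). Assembling:

S = [[5.6667, 4.8333],
 [4.8333, 4.9167]]


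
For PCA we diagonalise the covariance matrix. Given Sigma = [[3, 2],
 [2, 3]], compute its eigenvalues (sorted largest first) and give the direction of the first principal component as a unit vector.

Step 1 — characteristic polynomial of 2×2 Sigma:
  det(Sigma - λI) = λ² - trace · λ + det = 0.
  trace = 3 + 3 = 6, det = 3·3 - (2)² = 5.
Step 2 — discriminant:
  Δ = trace² - 4·det = 36 - 20 = 16.
Step 3 — eigenvalues:
  λ = (trace ± √Δ)/2 = (6 ± 4)/2,
  λ_1 = 5,  λ_2 = 1.

Step 4 — unit eigenvector for λ_1: solve (Sigma - λ_1 I)v = 0. First row:
  (3 - 5)·v_x + (2)·v_y = 0, i.e. (-2)·v_x + (2)·v_y = 0,
  so v ∝ (b, λ_1 - a) = (2, 2) = u.
  ||u|| = √((2)² + (2)²) = √(8) ≈ 2.8284,
  v_1 = u/||u|| ≈ (0.7071, 0.7071) (||v_1|| = 1).

λ_1 = 5,  λ_2 = 1;  v_1 ≈ (0.7071, 0.7071)


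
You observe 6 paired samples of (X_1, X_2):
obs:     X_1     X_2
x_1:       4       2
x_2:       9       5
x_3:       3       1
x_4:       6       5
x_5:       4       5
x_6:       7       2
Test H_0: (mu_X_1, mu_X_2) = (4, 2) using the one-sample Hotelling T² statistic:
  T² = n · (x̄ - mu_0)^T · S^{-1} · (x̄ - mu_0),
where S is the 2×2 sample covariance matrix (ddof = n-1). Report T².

Step 1 — sample mean vector:
  mean(X_1) = (4 + 9 + 3 + 6 + 4 + 7) / 6 = 33/6 = 5.5
  mean(X_2) = (2 + 5 + 1 + 5 + 5 + 2) / 6 = 20/6 = 3.3333
  x̄ = (5.5, 3.3333),  deviation x̄ - mu_0 = (5.5, 3.3333) - (4, 2) = (1.5, 1.3333).

Step 2 — sample covariance matrix, S[i,j] = (1/(n-1)) · Σ_k (x_{k,i} - mean_i) · (x_{k,j} - mean_j), divisor n-1 = 5:
  S[X_1,X_1] = ((-1.5)·(-1.5) + (3.5)·(3.5) + (-2.5)·(-2.5) + (0.5)·(0.5) + (-1.5)·(-1.5) + (1.5)·(1.5)) / 5 = 25.5/5 = 5.1
  S[X_1,X_2] = ((-1.5)·(-1.3333) + (3.5)·(1.6667) + (-2.5)·(-2.3333) + (0.5)·(1.6667) + (-1.5)·(1.6667) + (1.5)·(-1.3333)) / 5 = 10/5 = 2
  S[X_2,X_2] = ((-1.3333)·(-1.3333) + (1.6667)·(1.6667) + (-2.3333)·(-2.3333) + (1.6667)·(1.6667) + (1.6667)·(1.6667) + (-1.3333)·(-1.3333)) / 5 = 17.3333/5 = 3.4667
  S = [[5.1, 2],
 [2, 3.4667]].

Step 3 — invert S. det(S) = 5.1·3.4667 - (2)² = 13.68.
  S^{-1} = (1/det) · [[d, -b], [-b, a]] = [[0.2534, -0.1462],
 [-0.1462, 0.3728]].

Step 4 — quadratic form (x̄ - mu_0)^T · S^{-1} · (x̄ - mu_0):
  S^{-1} · (x̄ - mu_0) = (0.1852, 0.2778),
  (x̄ - mu_0)^T · [...] = (1.5)·(0.1852) + (1.3333)·(0.2778) = 0.6481.

Step 5 — scale by n: T² = 6 · 0.6481 = 3.8889.

T² ≈ 3.8889


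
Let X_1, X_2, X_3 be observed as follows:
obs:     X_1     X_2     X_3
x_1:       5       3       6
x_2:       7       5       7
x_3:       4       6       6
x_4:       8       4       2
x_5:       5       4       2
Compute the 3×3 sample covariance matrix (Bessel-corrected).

Step 1 — column means:
  mean(X_1) = (5 + 7 + 4 + 8 + 5) / 5 = 29/5 = 5.8
  mean(X_2) = (3 + 5 + 6 + 4 + 4) / 5 = 22/5 = 4.4
  mean(X_3) = (6 + 7 + 6 + 2 + 2) / 5 = 23/5 = 4.6

Step 2 — sample covariance S[i,j] = (1/(n-1)) · Σ_k (x_{k,i} - mean_i) · (x_{k,j} - mean_j), with n-1 = 4.
  S[X_1,X_1] = ((-0.8)·(-0.8) + (1.2)·(1.2) + (-1.8)·(-1.8) + (2.2)·(2.2) + (-0.8)·(-0.8)) / 4 = 10.8/4 = 2.7
  S[X_1,X_2] = ((-0.8)·(-1.4) + (1.2)·(0.6) + (-1.8)·(1.6) + (2.2)·(-0.4) + (-0.8)·(-0.4)) / 4 = -1.6/4 = -0.4
  S[X_1,X_3] = ((-0.8)·(1.4) + (1.2)·(2.4) + (-1.8)·(1.4) + (2.2)·(-2.6) + (-0.8)·(-2.6)) / 4 = -4.4/4 = -1.1
  S[X_2,X_2] = ((-1.4)·(-1.4) + (0.6)·(0.6) + (1.6)·(1.6) + (-0.4)·(-0.4) + (-0.4)·(-0.4)) / 4 = 5.2/4 = 1.3
  S[X_2,X_3] = ((-1.4)·(1.4) + (0.6)·(2.4) + (1.6)·(1.4) + (-0.4)·(-2.6) + (-0.4)·(-2.6)) / 4 = 3.8/4 = 0.95
  S[X_3,X_3] = ((1.4)·(1.4) + (2.4)·(2.4) + (1.4)·(1.4) + (-2.6)·(-2.6) + (-2.6)·(-2.6)) / 4 = 23.2/4 = 5.8

S is symmetric (S[j,i] = S[i,j]). Assembling:

S = [[2.7, -0.4, -1.1],
 [-0.4, 1.3, 0.95],
 [-1.1, 0.95, 5.8]]


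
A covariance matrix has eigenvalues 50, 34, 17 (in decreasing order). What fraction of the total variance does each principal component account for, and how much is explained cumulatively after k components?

Step 1 — total variance = trace(Sigma) = Σ λ_i = 50 + 34 + 17 = 101.

Step 2 — fraction explained by component i = λ_i / Σ λ:
  PC1: 50/101 = 0.495
  PC2: 34/101 = 0.3366
  PC3: 17/101 = 0.1683

Step 3 — cumulative fraction after k components = (λ_1 + ... + λ_k) / Σ λ:
  k = 1: 50/101 = 0.495
  k = 2: (50 + 34)/101 = 84/101 = 0.8317
  k = 3: (50 + 34 + 17)/101 = 101/101 = 1

Summary (fraction, with percent):

explained: PC1 0.495 (49.5%), PC2 0.3366 (33.66%), PC3 0.1683 (16.83%);  cumulative: 0.495, 0.8317, 1


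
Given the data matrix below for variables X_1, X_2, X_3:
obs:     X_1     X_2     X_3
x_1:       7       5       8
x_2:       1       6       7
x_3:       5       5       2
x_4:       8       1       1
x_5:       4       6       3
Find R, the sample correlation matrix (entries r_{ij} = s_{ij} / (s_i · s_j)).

Step 1 — column means:
  mean(X_1) = (7 + 1 + 5 + 8 + 4) / 5 = 25/5 = 5
  mean(X_2) = (5 + 6 + 5 + 1 + 6) / 5 = 23/5 = 4.6
  mean(X_3) = (8 + 7 + 2 + 1 + 3) / 5 = 21/5 = 4.2

Step 2 — sample variances and covariances s[i,j] = (1/(n-1)) · Σ_k (x_{k,i} - mean_i) · (x_{k,j} - mean_j), with n-1 = 4:
  s[X_1,X_1] = ((2)·(2) + (-4)·(-4) + (0)·(0) + (3)·(3) + (-1)·(-1)) / 4 = 30/4 = 7.5
  s[X_1,X_2] = ((2)·(0.4) + (-4)·(1.4) + (0)·(0.4) + (3)·(-3.6) + (-1)·(1.4)) / 4 = -17/4 = -4.25
  s[X_1,X_3] = ((2)·(3.8) + (-4)·(2.8) + (0)·(-2.2) + (3)·(-3.2) + (-1)·(-1.2)) / 4 = -12/4 = -3
  s[X_2,X_2] = ((0.4)·(0.4) + (1.4)·(1.4) + (0.4)·(0.4) + (-3.6)·(-3.6) + (1.4)·(1.4)) / 4 = 17.2/4 = 4.3
  s[X_2,X_3] = ((0.4)·(3.8) + (1.4)·(2.8) + (0.4)·(-2.2) + (-3.6)·(-3.2) + (1.4)·(-1.2)) / 4 = 14.4/4 = 3.6
  s[X_3,X_3] = ((3.8)·(3.8) + (2.8)·(2.8) + (-2.2)·(-2.2) + (-3.2)·(-3.2) + (-1.2)·(-1.2)) / 4 = 38.8/4 = 9.7
  Sample standard deviations s_i = √(s[i,i]):
  s(X_1) = √(7.5) = 2.7386
  s(X_2) = √(4.3) = 2.0736
  s(X_3) = √(9.7) = 3.1145

Step 3 — r_{ij} = s_{ij} / (s_i · s_j):
  r[X_1,X_1] = 1 (diagonal).
  r[X_1,X_2] = -4.25 / (2.7386 · 2.0736) = -4.25 / 5.6789 = -0.7484
  r[X_1,X_3] = -3 / (2.7386 · 3.1145) = -3 / 8.5294 = -0.3517
  r[X_2,X_2] = 1 (diagonal).
  r[X_2,X_3] = 3.6 / (2.0736 · 3.1145) = 3.6 / 6.4583 = 0.5574
  r[X_3,X_3] = 1 (diagonal).

R is symmetric with unit diagonal. Assembling:

R = [[1, -0.7484, -0.3517],
 [-0.7484, 1, 0.5574],
 [-0.3517, 0.5574, 1]]


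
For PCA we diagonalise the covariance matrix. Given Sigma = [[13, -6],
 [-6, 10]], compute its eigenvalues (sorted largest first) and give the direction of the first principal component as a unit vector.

Step 1 — characteristic polynomial of 2×2 Sigma:
  det(Sigma - λI) = λ² - trace · λ + det = 0.
  trace = 13 + 10 = 23, det = 13·10 - (-6)² = 94.
Step 2 — discriminant:
  Δ = trace² - 4·det = 529 - 376 = 153.
Step 3 — eigenvalues:
  λ = (trace ± √Δ)/2 = (23 ± 12.3693)/2,
  λ_1 = 17.6847,  λ_2 = 5.3153.

Step 4 — unit eigenvector for λ_1: solve (Sigma - λ_1 I)v = 0. First row:
  (13 - 17.6847)·v_x + (-6)·v_y = 0, i.e. (-4.6847)·v_x + (-6)·v_y = 0,
  so v ∝ (b, λ_1 - a) = (-6, 4.6847); multiply by -1 so the first entry is positive: u = (6, -4.6847).
  ||u|| = √((6)² + (-4.6847)²) = √(57.946) ≈ 7.6122,
  v_1 = u/||u|| ≈ (0.7882, -0.6154) (||v_1|| = 1).

λ_1 = 17.6847,  λ_2 = 5.3153;  v_1 ≈ (0.7882, -0.6154)


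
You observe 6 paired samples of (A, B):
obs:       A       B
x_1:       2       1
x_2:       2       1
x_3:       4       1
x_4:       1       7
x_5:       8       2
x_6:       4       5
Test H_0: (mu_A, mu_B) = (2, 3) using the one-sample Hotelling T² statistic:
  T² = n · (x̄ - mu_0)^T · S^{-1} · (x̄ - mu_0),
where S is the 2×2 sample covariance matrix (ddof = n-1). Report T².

Step 1 — sample mean vector:
  mean(A) = (2 + 2 + 4 + 1 + 8 + 4) / 6 = 21/6 = 3.5
  mean(B) = (1 + 1 + 1 + 7 + 2 + 5) / 6 = 17/6 = 2.8333
  x̄ = (3.5, 2.8333),  deviation x̄ - mu_0 = (3.5, 2.8333) - (2, 3) = (1.5, -0.1667).

Step 2 — sample covariance matrix, S[i,j] = (1/(n-1)) · Σ_k (x_{k,i} - mean_i) · (x_{k,j} - mean_j), divisor n-1 = 5:
  S[A,A] = ((-1.5)·(-1.5) + (-1.5)·(-1.5) + (0.5)·(0.5) + (-2.5)·(-2.5) + (4.5)·(4.5) + (0.5)·(0.5)) / 5 = 31.5/5 = 6.3
  S[A,B] = ((-1.5)·(-1.8333) + (-1.5)·(-1.8333) + (0.5)·(-1.8333) + (-2.5)·(4.1667) + (4.5)·(-0.8333) + (0.5)·(2.1667)) / 5 = -8.5/5 = -1.7
  S[B,B] = ((-1.8333)·(-1.8333) + (-1.8333)·(-1.8333) + (-1.8333)·(-1.8333) + (4.1667)·(4.1667) + (-0.8333)·(-0.8333) + (2.1667)·(2.1667)) / 5 = 32.8333/5 = 6.5667
  S = [[6.3, -1.7],
 [-1.7, 6.5667]].

Step 3 — invert S. det(S) = 6.3·6.5667 - (-1.7)² = 38.48.
  S^{-1} = (1/det) · [[d, -b], [-b, a]] = [[0.1707, 0.0442],
 [0.0442, 0.1637]].

Step 4 — quadratic form (x̄ - mu_0)^T · S^{-1} · (x̄ - mu_0):
  S^{-1} · (x̄ - mu_0) = (0.2486, 0.039),
  (x̄ - mu_0)^T · [...] = (1.5)·(0.2486) + (-0.1667)·(0.039) = 0.3664.

Step 5 — scale by n: T² = 6 · 0.3664 = 2.1985.

T² ≈ 2.1985


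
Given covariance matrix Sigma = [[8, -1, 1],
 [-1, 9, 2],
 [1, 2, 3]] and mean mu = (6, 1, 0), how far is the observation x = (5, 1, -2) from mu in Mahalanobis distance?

Step 1 — centre the observation: (x - mu) = (-1, 0, -2).

Step 2 — invert Sigma (cofactor / det for 3×3, or solve directly):
  Sigma^{-1} = [[0.1369, 0.0298, -0.0655],
 [0.0298, 0.1369, -0.1012],
 [-0.0655, -0.1012, 0.4226]].

Step 3 — form the quadratic (x - mu)^T · Sigma^{-1} · (x - mu):
  Sigma^{-1} · (x - mu) = (-0.006, 0.1726, -0.7798).
  (x - mu)^T · [Sigma^{-1} · (x - mu)] = (-1)·(-0.006) + (0)·(0.1726) + (-2)·(-0.7798) = 1.5655.

Step 4 — take square root: d = √(1.5655) ≈ 1.2512.

d(x, mu) = √(1.5655) ≈ 1.2512


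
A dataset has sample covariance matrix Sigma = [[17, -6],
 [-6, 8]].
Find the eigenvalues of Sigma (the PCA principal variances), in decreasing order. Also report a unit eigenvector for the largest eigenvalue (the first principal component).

Step 1 — characteristic polynomial of 2×2 Sigma:
  det(Sigma - λI) = λ² - trace · λ + det = 0.
  trace = 17 + 8 = 25, det = 17·8 - (-6)² = 100.
Step 2 — discriminant:
  Δ = trace² - 4·det = 625 - 400 = 225.
Step 3 — eigenvalues:
  λ = (trace ± √Δ)/2 = (25 ± 15)/2,
  λ_1 = 20,  λ_2 = 5.

Step 4 — unit eigenvector for λ_1: solve (Sigma - λ_1 I)v = 0. First row:
  (17 - 20)·v_x + (-6)·v_y = 0, i.e. (-3)·v_x + (-6)·v_y = 0,
  so v ∝ (b, λ_1 - a) = (-6, 3); multiply by -1 so the first entry is positive: u = (6, -3).
  ||u|| = √((6)² + (-3)²) = √(45) ≈ 6.7082,
  v_1 = u/||u|| ≈ (0.8944, -0.4472) (||v_1|| = 1).

λ_1 = 20,  λ_2 = 5;  v_1 ≈ (0.8944, -0.4472)


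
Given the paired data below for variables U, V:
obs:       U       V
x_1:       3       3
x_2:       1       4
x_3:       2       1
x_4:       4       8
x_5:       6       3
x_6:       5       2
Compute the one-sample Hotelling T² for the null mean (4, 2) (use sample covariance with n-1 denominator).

Step 1 — sample mean vector:
  mean(U) = (3 + 1 + 2 + 4 + 6 + 5) / 6 = 21/6 = 3.5
  mean(V) = (3 + 4 + 1 + 8 + 3 + 2) / 6 = 21/6 = 3.5
  x̄ = (3.5, 3.5),  deviation x̄ - mu_0 = (3.5, 3.5) - (4, 2) = (-0.5, 1.5).

Step 2 — sample covariance matrix, S[i,j] = (1/(n-1)) · Σ_k (x_{k,i} - mean_i) · (x_{k,j} - mean_j), divisor n-1 = 5:
  S[U,U] = ((-0.5)·(-0.5) + (-2.5)·(-2.5) + (-1.5)·(-1.5) + (0.5)·(0.5) + (2.5)·(2.5) + (1.5)·(1.5)) / 5 = 17.5/5 = 3.5
  S[U,V] = ((-0.5)·(-0.5) + (-2.5)·(0.5) + (-1.5)·(-2.5) + (0.5)·(4.5) + (2.5)·(-0.5) + (1.5)·(-1.5)) / 5 = 1.5/5 = 0.3
  S[V,V] = ((-0.5)·(-0.5) + (0.5)·(0.5) + (-2.5)·(-2.5) + (4.5)·(4.5) + (-0.5)·(-0.5) + (-1.5)·(-1.5)) / 5 = 29.5/5 = 5.9
  S = [[3.5, 0.3],
 [0.3, 5.9]].

Step 3 — invert S. det(S) = 3.5·5.9 - (0.3)² = 20.56.
  S^{-1} = (1/det) · [[d, -b], [-b, a]] = [[0.287, -0.0146],
 [-0.0146, 0.1702]].

Step 4 — quadratic form (x̄ - mu_0)^T · S^{-1} · (x̄ - mu_0):
  S^{-1} · (x̄ - mu_0) = (-0.1654, 0.2626),
  (x̄ - mu_0)^T · [...] = (-0.5)·(-0.1654) + (1.5)·(0.2626) = 0.4767.

Step 5 — scale by n: T² = 6 · 0.4767 = 2.8599.

T² ≈ 2.8599


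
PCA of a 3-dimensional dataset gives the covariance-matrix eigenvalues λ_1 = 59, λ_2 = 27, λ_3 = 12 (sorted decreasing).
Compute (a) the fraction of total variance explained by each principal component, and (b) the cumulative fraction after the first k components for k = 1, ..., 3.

Step 1 — total variance = trace(Sigma) = Σ λ_i = 59 + 27 + 12 = 98.

Step 2 — fraction explained by component i = λ_i / Σ λ:
  PC1: 59/98 = 0.602
  PC2: 27/98 = 0.2755
  PC3: 12/98 = 0.1224

Step 3 — cumulative fraction after k components = (λ_1 + ... + λ_k) / Σ λ:
  k = 1: 59/98 = 0.602
  k = 2: (59 + 27)/98 = 86/98 = 0.8776
  k = 3: (59 + 27 + 12)/98 = 98/98 = 1

Summary (fraction, with percent):

explained: PC1 0.602 (60.2%), PC2 0.2755 (27.55%), PC3 0.1224 (12.24%);  cumulative: 0.602, 0.8776, 1


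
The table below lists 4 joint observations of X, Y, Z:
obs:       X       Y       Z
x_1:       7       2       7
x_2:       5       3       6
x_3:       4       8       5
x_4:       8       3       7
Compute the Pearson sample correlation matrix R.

Step 1 — column means:
  mean(X) = (7 + 5 + 4 + 8) / 4 = 24/4 = 6
  mean(Y) = (2 + 3 + 8 + 3) / 4 = 16/4 = 4
  mean(Z) = (7 + 6 + 5 + 7) / 4 = 25/4 = 6.25

Step 2 — sample variances and covariances s[i,j] = (1/(n-1)) · Σ_k (x_{k,i} - mean_i) · (x_{k,j} - mean_j), with n-1 = 3:
  s[X,X] = ((1)·(1) + (-1)·(-1) + (-2)·(-2) + (2)·(2)) / 3 = 10/3 = 3.3333
  s[X,Y] = ((1)·(-2) + (-1)·(-1) + (-2)·(4) + (2)·(-1)) / 3 = -11/3 = -3.6667
  s[X,Z] = ((1)·(0.75) + (-1)·(-0.25) + (-2)·(-1.25) + (2)·(0.75)) / 3 = 5/3 = 1.6667
  s[Y,Y] = ((-2)·(-2) + (-1)·(-1) + (4)·(4) + (-1)·(-1)) / 3 = 22/3 = 7.3333
  s[Y,Z] = ((-2)·(0.75) + (-1)·(-0.25) + (4)·(-1.25) + (-1)·(0.75)) / 3 = -7/3 = -2.3333
  s[Z,Z] = ((0.75)·(0.75) + (-0.25)·(-0.25) + (-1.25)·(-1.25) + (0.75)·(0.75)) / 3 = 2.75/3 = 0.9167
  Sample standard deviations s_i = √(s[i,i]):
  s(X) = √(3.3333) = 1.8257
  s(Y) = √(7.3333) = 2.708
  s(Z) = √(0.9167) = 0.9574

Step 3 — r_{ij} = s_{ij} / (s_i · s_j):
  r[X,X] = 1 (diagonal).
  r[X,Y] = -3.6667 / (1.8257 · 2.708) = -3.6667 / 4.9441 = -0.7416
  r[X,Z] = 1.6667 / (1.8257 · 0.9574) = 1.6667 / 1.748 = 0.9535
  r[Y,Y] = 1 (diagonal).
  r[Y,Z] = -2.3333 / (2.708 · 0.9574) = -2.3333 / 2.5927 = -0.9
  r[Z,Z] = 1 (diagonal).

R is symmetric with unit diagonal. Assembling:

R = [[1, -0.7416, 0.9535],
 [-0.7416, 1, -0.9],
 [0.9535, -0.9, 1]]


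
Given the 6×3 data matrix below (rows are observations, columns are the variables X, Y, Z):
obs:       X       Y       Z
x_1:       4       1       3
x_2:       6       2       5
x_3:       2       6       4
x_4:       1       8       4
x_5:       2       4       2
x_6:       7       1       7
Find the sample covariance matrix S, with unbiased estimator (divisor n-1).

Step 1 — column means:
  mean(X) = (4 + 6 + 2 + 1 + 2 + 7) / 6 = 22/6 = 3.6667
  mean(Y) = (1 + 2 + 6 + 8 + 4 + 1) / 6 = 22/6 = 3.6667
  mean(Z) = (3 + 5 + 4 + 4 + 2 + 7) / 6 = 25/6 = 4.1667

Step 2 — sample covariance S[i,j] = (1/(n-1)) · Σ_k (x_{k,i} - mean_i) · (x_{k,j} - mean_j), with n-1 = 5.
  S[X,X] = ((0.3333)·(0.3333) + (2.3333)·(2.3333) + (-1.6667)·(-1.6667) + (-2.6667)·(-2.6667) + (-1.6667)·(-1.6667) + (3.3333)·(3.3333)) / 5 = 29.3333/5 = 5.8667
  S[X,Y] = ((0.3333)·(-2.6667) + (2.3333)·(-1.6667) + (-1.6667)·(2.3333) + (-2.6667)·(4.3333) + (-1.6667)·(0.3333) + (3.3333)·(-2.6667)) / 5 = -29.6667/5 = -5.9333
  S[X,Z] = ((0.3333)·(-1.1667) + (2.3333)·(0.8333) + (-1.6667)·(-0.1667) + (-2.6667)·(-0.1667) + (-1.6667)·(-2.1667) + (3.3333)·(2.8333)) / 5 = 15.3333/5 = 3.0667
  S[Y,Y] = ((-2.6667)·(-2.6667) + (-1.6667)·(-1.6667) + (2.3333)·(2.3333) + (4.3333)·(4.3333) + (0.3333)·(0.3333) + (-2.6667)·(-2.6667)) / 5 = 41.3333/5 = 8.2667
  S[Y,Z] = ((-2.6667)·(-1.1667) + (-1.6667)·(0.8333) + (2.3333)·(-0.1667) + (4.3333)·(-0.1667) + (0.3333)·(-2.1667) + (-2.6667)·(2.8333)) / 5 = -7.6667/5 = -1.5333
  S[Z,Z] = ((-1.1667)·(-1.1667) + (0.8333)·(0.8333) + (-0.1667)·(-0.1667) + (-0.1667)·(-0.1667) + (-2.1667)·(-2.1667) + (2.8333)·(2.8333)) / 5 = 14.8333/5 = 2.9667

S is symmetric (S[j,i] = S[i,j]). Assembling:

S = [[5.8667, -5.9333, 3.0667],
 [-5.9333, 8.2667, -1.5333],
 [3.0667, -1.5333, 2.9667]]


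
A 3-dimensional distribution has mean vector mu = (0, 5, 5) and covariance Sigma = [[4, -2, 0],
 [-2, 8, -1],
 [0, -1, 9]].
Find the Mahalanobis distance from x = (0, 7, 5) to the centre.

Step 1 — centre the observation: (x - mu) = (0, 2, 0).

Step 2 — invert Sigma (cofactor / det for 3×3, or solve directly):
  Sigma^{-1} = [[0.2863, 0.0726, 0.0081],
 [0.0726, 0.1452, 0.0161],
 [0.0081, 0.0161, 0.1129]].

Step 3 — form the quadratic (x - mu)^T · Sigma^{-1} · (x - mu):
  Sigma^{-1} · (x - mu) = (0.1452, 0.2903, 0.0323).
  (x - mu)^T · [Sigma^{-1} · (x - mu)] = (0)·(0.1452) + (2)·(0.2903) + (0)·(0.0323) = 0.5806.

Step 4 — take square root: d = √(0.5806) ≈ 0.762.

d(x, mu) = √(0.5806) ≈ 0.762


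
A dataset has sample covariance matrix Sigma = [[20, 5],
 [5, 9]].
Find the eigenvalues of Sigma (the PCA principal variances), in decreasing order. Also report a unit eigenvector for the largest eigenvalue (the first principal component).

Step 1 — characteristic polynomial of 2×2 Sigma:
  det(Sigma - λI) = λ² - trace · λ + det = 0.
  trace = 20 + 9 = 29, det = 20·9 - (5)² = 155.
Step 2 — discriminant:
  Δ = trace² - 4·det = 841 - 620 = 221.
Step 3 — eigenvalues:
  λ = (trace ± √Δ)/2 = (29 ± 14.8661)/2,
  λ_1 = 21.933,  λ_2 = 7.067.

Step 4 — unit eigenvector for λ_1: solve (Sigma - λ_1 I)v = 0. First row:
  (20 - 21.933)·v_x + (5)·v_y = 0, i.e. (-1.933)·v_x + (5)·v_y = 0,
  so v ∝ (b, λ_1 - a) = (5, 1.933) = u.
  ||u|| = √((5)² + (1.933)²) = √(28.7366) ≈ 5.3607,
  v_1 = u/||u|| ≈ (0.9327, 0.3606) (||v_1|| = 1).

λ_1 = 21.933,  λ_2 = 7.067;  v_1 ≈ (0.9327, 0.3606)


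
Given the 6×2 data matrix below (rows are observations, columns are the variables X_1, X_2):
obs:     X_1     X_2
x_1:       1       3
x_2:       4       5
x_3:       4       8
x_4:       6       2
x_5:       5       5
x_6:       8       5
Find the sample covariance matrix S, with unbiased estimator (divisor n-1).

Step 1 — column means:
  mean(X_1) = (1 + 4 + 4 + 6 + 5 + 8) / 6 = 28/6 = 4.6667
  mean(X_2) = (3 + 5 + 8 + 2 + 5 + 5) / 6 = 28/6 = 4.6667

Step 2 — sample covariance S[i,j] = (1/(n-1)) · Σ_k (x_{k,i} - mean_i) · (x_{k,j} - mean_j), with n-1 = 5.
  S[X_1,X_1] = ((-3.6667)·(-3.6667) + (-0.6667)·(-0.6667) + (-0.6667)·(-0.6667) + (1.3333)·(1.3333) + (0.3333)·(0.3333) + (3.3333)·(3.3333)) / 5 = 27.3333/5 = 5.4667
  S[X_1,X_2] = ((-3.6667)·(-1.6667) + (-0.6667)·(0.3333) + (-0.6667)·(3.3333) + (1.3333)·(-2.6667) + (0.3333)·(0.3333) + (3.3333)·(0.3333)) / 5 = 1.3333/5 = 0.2667
  S[X_2,X_2] = ((-1.6667)·(-1.6667) + (0.3333)·(0.3333) + (3.3333)·(3.3333) + (-2.6667)·(-2.6667) + (0.3333)·(0.3333) + (0.3333)·(0.3333)) / 5 = 21.3333/5 = 4.2667

S is symmetric (S[j,i] = S[i,j]). Assembling:

S = [[5.4667, 0.2667],
 [0.2667, 4.2667]]


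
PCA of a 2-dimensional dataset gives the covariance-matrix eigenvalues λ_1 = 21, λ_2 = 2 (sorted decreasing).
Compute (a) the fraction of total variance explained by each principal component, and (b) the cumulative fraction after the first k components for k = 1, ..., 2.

Step 1 — total variance = trace(Sigma) = Σ λ_i = 21 + 2 = 23.

Step 2 — fraction explained by component i = λ_i / Σ λ:
  PC1: 21/23 = 0.913
  PC2: 2/23 = 0.087

Step 3 — cumulative fraction after k components = (λ_1 + ... + λ_k) / Σ λ:
  k = 1: 21/23 = 0.913
  k = 2: (21 + 2)/23 = 23/23 = 1

Summary (fraction, with percent):

explained: PC1 0.913 (91.3%), PC2 0.087 (8.7%);  cumulative: 0.913, 1


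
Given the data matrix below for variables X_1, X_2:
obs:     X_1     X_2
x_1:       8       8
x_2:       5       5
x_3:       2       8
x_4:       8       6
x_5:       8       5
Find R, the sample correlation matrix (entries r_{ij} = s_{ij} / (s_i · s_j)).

Step 1 — column means:
  mean(X_1) = (8 + 5 + 2 + 8 + 8) / 5 = 31/5 = 6.2
  mean(X_2) = (8 + 5 + 8 + 6 + 5) / 5 = 32/5 = 6.4

Step 2 — sample variances and covariances s[i,j] = (1/(n-1)) · Σ_k (x_{k,i} - mean_i) · (x_{k,j} - mean_j), with n-1 = 4:
  s[X_1,X_1] = ((1.8)·(1.8) + (-1.2)·(-1.2) + (-4.2)·(-4.2) + (1.8)·(1.8) + (1.8)·(1.8)) / 4 = 28.8/4 = 7.2
  s[X_1,X_2] = ((1.8)·(1.6) + (-1.2)·(-1.4) + (-4.2)·(1.6) + (1.8)·(-0.4) + (1.8)·(-1.4)) / 4 = -5.4/4 = -1.35
  s[X_2,X_2] = ((1.6)·(1.6) + (-1.4)·(-1.4) + (1.6)·(1.6) + (-0.4)·(-0.4) + (-1.4)·(-1.4)) / 4 = 9.2/4 = 2.3
  Sample standard deviations s_i = √(s[i,i]):
  s(X_1) = √(7.2) = 2.6833
  s(X_2) = √(2.3) = 1.5166

Step 3 — r_{ij} = s_{ij} / (s_i · s_j):
  r[X_1,X_1] = 1 (diagonal).
  r[X_1,X_2] = -1.35 / (2.6833 · 1.5166) = -1.35 / 4.0694 = -0.3317
  r[X_2,X_2] = 1 (diagonal).

R is symmetric with unit diagonal. Assembling:

R = [[1, -0.3317],
 [-0.3317, 1]]


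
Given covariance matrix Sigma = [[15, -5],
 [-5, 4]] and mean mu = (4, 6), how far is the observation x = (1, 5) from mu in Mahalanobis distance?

Step 1 — centre the observation: (x - mu) = (-3, -1).

Step 2 — invert Sigma. det(Sigma) = 15·4 - (-5)² = 35.
  Sigma^{-1} = (1/det) · [[d, -b], [-b, a]] = [[0.1143, 0.1429],
 [0.1429, 0.4286]].

Step 3 — form the quadratic (x - mu)^T · Sigma^{-1} · (x - mu):
  Sigma^{-1} · (x - mu) = (-0.4857, -0.8571).
  (x - mu)^T · [Sigma^{-1} · (x - mu)] = (-3)·(-0.4857) + (-1)·(-0.8571) = 2.3143.

Step 4 — take square root: d = √(2.3143) ≈ 1.5213.

d(x, mu) = √(2.3143) ≈ 1.5213


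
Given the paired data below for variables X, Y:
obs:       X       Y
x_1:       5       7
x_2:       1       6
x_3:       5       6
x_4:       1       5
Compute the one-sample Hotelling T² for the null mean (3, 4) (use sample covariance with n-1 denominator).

Step 1 — sample mean vector:
  mean(X) = (5 + 1 + 5 + 1) / 4 = 12/4 = 3
  mean(Y) = (7 + 6 + 6 + 5) / 4 = 24/4 = 6
  x̄ = (3, 6),  deviation x̄ - mu_0 = (3, 6) - (3, 4) = (0, 2).

Step 2 — sample covariance matrix, S[i,j] = (1/(n-1)) · Σ_k (x_{k,i} - mean_i) · (x_{k,j} - mean_j), divisor n-1 = 3:
  S[X,X] = ((2)·(2) + (-2)·(-2) + (2)·(2) + (-2)·(-2)) / 3 = 16/3 = 5.3333
  S[X,Y] = ((2)·(1) + (-2)·(0) + (2)·(0) + (-2)·(-1)) / 3 = 4/3 = 1.3333
  S[Y,Y] = ((1)·(1) + (0)·(0) + (0)·(0) + (-1)·(-1)) / 3 = 2/3 = 0.6667
  S = [[5.3333, 1.3333],
 [1.3333, 0.6667]].

Step 3 — invert S. det(S) = 5.3333·0.6667 - (1.3333)² = 1.7778.
  S^{-1} = (1/det) · [[d, -b], [-b, a]] = [[0.375, -0.75],
 [-0.75, 3]].

Step 4 — quadratic form (x̄ - mu_0)^T · S^{-1} · (x̄ - mu_0):
  S^{-1} · (x̄ - mu_0) = (-1.5, 6),
  (x̄ - mu_0)^T · [...] = (0)·(-1.5) + (2)·(6) = 12.

Step 5 — scale by n: T² = 4 · 12 = 48.

T² ≈ 48


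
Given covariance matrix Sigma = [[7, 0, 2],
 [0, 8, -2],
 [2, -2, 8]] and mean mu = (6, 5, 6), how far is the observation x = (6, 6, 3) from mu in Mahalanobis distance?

Step 1 — centre the observation: (x - mu) = (0, 1, -3).

Step 2 — invert Sigma (cofactor / det for 3×3, or solve directly):
  Sigma^{-1} = [[0.1546, -0.0103, -0.0412],
 [-0.0103, 0.134, 0.0361],
 [-0.0412, 0.0361, 0.1443]].

Step 3 — form the quadratic (x - mu)^T · Sigma^{-1} · (x - mu):
  Sigma^{-1} · (x - mu) = (0.1134, 0.0258, -0.3969).
  (x - mu)^T · [Sigma^{-1} · (x - mu)] = (0)·(0.1134) + (1)·(0.0258) + (-3)·(-0.3969) = 1.2165.

Step 4 — take square root: d = √(1.2165) ≈ 1.1029.

d(x, mu) = √(1.2165) ≈ 1.1029


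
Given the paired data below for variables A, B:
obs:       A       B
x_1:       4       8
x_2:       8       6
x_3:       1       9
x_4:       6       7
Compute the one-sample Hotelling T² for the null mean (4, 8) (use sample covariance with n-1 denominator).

Step 1 — sample mean vector:
  mean(A) = (4 + 8 + 1 + 6) / 4 = 19/4 = 4.75
  mean(B) = (8 + 6 + 9 + 7) / 4 = 30/4 = 7.5
  x̄ = (4.75, 7.5),  deviation x̄ - mu_0 = (4.75, 7.5) - (4, 8) = (0.75, -0.5).

Step 2 — sample covariance matrix, S[i,j] = (1/(n-1)) · Σ_k (x_{k,i} - mean_i) · (x_{k,j} - mean_j), divisor n-1 = 3:
  S[A,A] = ((-0.75)·(-0.75) + (3.25)·(3.25) + (-3.75)·(-3.75) + (1.25)·(1.25)) / 3 = 26.75/3 = 8.9167
  S[A,B] = ((-0.75)·(0.5) + (3.25)·(-1.5) + (-3.75)·(1.5) + (1.25)·(-0.5)) / 3 = -11.5/3 = -3.8333
  S[B,B] = ((0.5)·(0.5) + (-1.5)·(-1.5) + (1.5)·(1.5) + (-0.5)·(-0.5)) / 3 = 5/3 = 1.6667
  S = [[8.9167, -3.8333],
 [-3.8333, 1.6667]].

Step 3 — invert S. det(S) = 8.9167·1.6667 - (-3.8333)² = 0.1667.
  S^{-1} = (1/det) · [[d, -b], [-b, a]] = [[10, 23],
 [23, 53.5]].

Step 4 — quadratic form (x̄ - mu_0)^T · S^{-1} · (x̄ - mu_0):
  S^{-1} · (x̄ - mu_0) = (-4, -9.5),
  (x̄ - mu_0)^T · [...] = (0.75)·(-4) + (-0.5)·(-9.5) = 1.75.

Step 5 — scale by n: T² = 4 · 1.75 = 7.

T² ≈ 7


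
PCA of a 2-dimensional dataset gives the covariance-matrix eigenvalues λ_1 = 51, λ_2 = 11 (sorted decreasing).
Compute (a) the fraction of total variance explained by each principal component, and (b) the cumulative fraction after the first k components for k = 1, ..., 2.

Step 1 — total variance = trace(Sigma) = Σ λ_i = 51 + 11 = 62.

Step 2 — fraction explained by component i = λ_i / Σ λ:
  PC1: 51/62 = 0.8226
  PC2: 11/62 = 0.1774

Step 3 — cumulative fraction after k components = (λ_1 + ... + λ_k) / Σ λ:
  k = 1: 51/62 = 0.8226
  k = 2: (51 + 11)/62 = 62/62 = 1

Summary (fraction, with percent):

explained: PC1 0.8226 (82.26%), PC2 0.1774 (17.74%);  cumulative: 0.8226, 1


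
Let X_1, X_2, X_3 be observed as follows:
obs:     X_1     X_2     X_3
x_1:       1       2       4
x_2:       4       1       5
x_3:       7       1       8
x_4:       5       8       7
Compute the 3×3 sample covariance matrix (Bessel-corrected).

Step 1 — column means:
  mean(X_1) = (1 + 4 + 7 + 5) / 4 = 17/4 = 4.25
  mean(X_2) = (2 + 1 + 1 + 8) / 4 = 12/4 = 3
  mean(X_3) = (4 + 5 + 8 + 7) / 4 = 24/4 = 6

Step 2 — sample covariance S[i,j] = (1/(n-1)) · Σ_k (x_{k,i} - mean_i) · (x_{k,j} - mean_j), with n-1 = 3.
  S[X_1,X_1] = ((-3.25)·(-3.25) + (-0.25)·(-0.25) + (2.75)·(2.75) + (0.75)·(0.75)) / 3 = 18.75/3 = 6.25
  S[X_1,X_2] = ((-3.25)·(-1) + (-0.25)·(-2) + (2.75)·(-2) + (0.75)·(5)) / 3 = 2/3 = 0.6667
  S[X_1,X_3] = ((-3.25)·(-2) + (-0.25)·(-1) + (2.75)·(2) + (0.75)·(1)) / 3 = 13/3 = 4.3333
  S[X_2,X_2] = ((-1)·(-1) + (-2)·(-2) + (-2)·(-2) + (5)·(5)) / 3 = 34/3 = 11.3333
  S[X_2,X_3] = ((-1)·(-2) + (-2)·(-1) + (-2)·(2) + (5)·(1)) / 3 = 5/3 = 1.6667
  S[X_3,X_3] = ((-2)·(-2) + (-1)·(-1) + (2)·(2) + (1)·(1)) / 3 = 10/3 = 3.3333

S is symmetric (S[j,i] = S[i,j]). Assembling:

S = [[6.25, 0.6667, 4.3333],
 [0.6667, 11.3333, 1.6667],
 [4.3333, 1.6667, 3.3333]]


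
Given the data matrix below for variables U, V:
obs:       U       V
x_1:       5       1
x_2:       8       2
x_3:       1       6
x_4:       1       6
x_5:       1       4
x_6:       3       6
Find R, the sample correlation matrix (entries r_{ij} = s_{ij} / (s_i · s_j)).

Step 1 — column means:
  mean(U) = (5 + 8 + 1 + 1 + 1 + 3) / 6 = 19/6 = 3.1667
  mean(V) = (1 + 2 + 6 + 6 + 4 + 6) / 6 = 25/6 = 4.1667

Step 2 — sample variances and covariances s[i,j] = (1/(n-1)) · Σ_k (x_{k,i} - mean_i) · (x_{k,j} - mean_j), with n-1 = 5:
  s[U,U] = ((1.8333)·(1.8333) + (4.8333)·(4.8333) + (-2.1667)·(-2.1667) + (-2.1667)·(-2.1667) + (-2.1667)·(-2.1667) + (-0.1667)·(-0.1667)) / 5 = 40.8333/5 = 8.1667
  s[U,V] = ((1.8333)·(-3.1667) + (4.8333)·(-2.1667) + (-2.1667)·(1.8333) + (-2.1667)·(1.8333) + (-2.1667)·(-0.1667) + (-0.1667)·(1.8333)) / 5 = -24.1667/5 = -4.8333
  s[V,V] = ((-3.1667)·(-3.1667) + (-2.1667)·(-2.1667) + (1.8333)·(1.8333) + (1.8333)·(1.8333) + (-0.1667)·(-0.1667) + (1.8333)·(1.8333)) / 5 = 24.8333/5 = 4.9667
  Sample standard deviations s_i = √(s[i,i]):
  s(U) = √(8.1667) = 2.8577
  s(V) = √(4.9667) = 2.2286

Step 3 — r_{ij} = s_{ij} / (s_i · s_j):
  r[U,U] = 1 (diagonal).
  r[U,V] = -4.8333 / (2.8577 · 2.2286) = -4.8333 / 6.3688 = -0.7589
  r[V,V] = 1 (diagonal).

R is symmetric with unit diagonal. Assembling:

R = [[1, -0.7589],
 [-0.7589, 1]]


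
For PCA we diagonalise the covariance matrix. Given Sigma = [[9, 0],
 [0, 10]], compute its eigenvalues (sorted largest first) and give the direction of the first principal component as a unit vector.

Step 1 — characteristic polynomial of 2×2 Sigma:
  det(Sigma - λI) = λ² - trace · λ + det = 0.
  trace = 9 + 10 = 19, det = 9·10 - (0)² = 90.
Step 2 — discriminant:
  Δ = trace² - 4·det = 361 - 360 = 1.
Step 3 — eigenvalues:
  λ = (trace ± √Δ)/2 = (19 ± 1)/2,
  λ_1 = 10,  λ_2 = 9.

Step 4 — unit eigenvector for λ_1: Sigma is diagonal, so its eigenvectors are the coordinate axes. λ_1 = 10 is the diagonal entry on the second coordinate axis, hence
  v_1 = (0, 1) (||v_1|| = 1).

λ_1 = 10,  λ_2 = 9;  v_1 ≈ (0, 1)


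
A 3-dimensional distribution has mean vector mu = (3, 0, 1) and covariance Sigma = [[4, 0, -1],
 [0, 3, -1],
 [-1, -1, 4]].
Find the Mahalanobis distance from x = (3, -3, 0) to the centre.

Step 1 — centre the observation: (x - mu) = (0, -3, -1).

Step 2 — invert Sigma (cofactor / det for 3×3, or solve directly):
  Sigma^{-1} = [[0.2683, 0.0244, 0.0732],
 [0.0244, 0.3659, 0.0976],
 [0.0732, 0.0976, 0.2927]].

Step 3 — form the quadratic (x - mu)^T · Sigma^{-1} · (x - mu):
  Sigma^{-1} · (x - mu) = (-0.1463, -1.1951, -0.5854).
  (x - mu)^T · [Sigma^{-1} · (x - mu)] = (0)·(-0.1463) + (-3)·(-1.1951) + (-1)·(-0.5854) = 4.1707.

Step 4 — take square root: d = √(4.1707) ≈ 2.0422.

d(x, mu) = √(4.1707) ≈ 2.0422


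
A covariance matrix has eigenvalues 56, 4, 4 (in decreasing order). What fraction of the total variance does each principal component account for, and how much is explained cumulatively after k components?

Step 1 — total variance = trace(Sigma) = Σ λ_i = 56 + 4 + 4 = 64.

Step 2 — fraction explained by component i = λ_i / Σ λ:
  PC1: 56/64 = 0.875
  PC2: 4/64 = 0.0625
  PC3: 4/64 = 0.0625

Step 3 — cumulative fraction after k components = (λ_1 + ... + λ_k) / Σ λ:
  k = 1: 56/64 = 0.875
  k = 2: (56 + 4)/64 = 60/64 = 0.9375
  k = 3: (56 + 4 + 4)/64 = 64/64 = 1

Summary (fraction, with percent):

explained: PC1 0.875 (87.5%), PC2 0.0625 (6.25%), PC3 0.0625 (6.25%);  cumulative: 0.875, 0.9375, 1


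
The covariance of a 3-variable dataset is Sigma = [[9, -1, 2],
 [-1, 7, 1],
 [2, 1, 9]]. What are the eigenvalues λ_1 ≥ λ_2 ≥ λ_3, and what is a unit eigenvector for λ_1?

Step 1 — characteristic polynomial p(λ) = det(λI - Sigma) = λ³ - tr·λ² + c_1·λ - det, where tr = trace, c_1 = sum of the principal 2×2 minors, det = det(Sigma):
  tr = 9 + 7 + 9 = 25,
  c_1 = (9·7 - (-1)²) + (9·9 - (2)²) + (7·9 - (1)²) = 62 + 77 + 62 = 201,
  det = 9·(7·9 - (1)²) - (-1)·((-1)·9 - (1)·(2)) + (2)·((-1)·(1) - 7·(2)) = 9·(62) - (-1)·(-11) + (2)·(-15) = 517.
  So p(λ) = λ³ - 25λ² + 201λ - 517.
Step 2 — look for an integer root (rational root theorem: any rational root is an integer divisor of 517). Testing λ = 11:
  p(11) = 1331 - 3025 + 2211 - 517 = 0  ✓
  Dividing out (λ - 11): p(λ) = (λ - 11)(λ² - 14λ + 47).
Step 3 — remaining eigenvalues from the quadratic λ² - 14λ + 47 = 0:
  Δ = 14² - 4·47 = 196 - 188 = 8,  λ = (14 ± √8)/2 = (14 ± 2.8284)/2 ≈ 8.4142 or 5.5858.
  Sorted: λ_1 = 11,  λ_2 = 8.4142,  λ_3 = 5.5858  (check: sum = 25 = tr ✓).

Step 4 — unit eigenvector for λ_1 = 11: v spans the null space of (Sigma - λ_1 I), whose rows are
  r_1 = (-2, -1, 2),  r_2 = (-1, -4, 1),  r_3 = (2, 1, -2).
  v is orthogonal to every row, so take v ∝ r_1 × r_2 = ((-1)·(1) - (2)·(-4), (2)·(-1) - (-2)·(1), (-2)·(-4) - (-1)·(-1)) = (7, 0, 7).
  Rescale (divide by 7): u = (1, 0, 1).
  ||u|| = √((1)² + (0)² + (1)²) = √(2) ≈ 1.4142,  v_1 = u/||u|| ≈ (0.7071, 0, 0.7071) (||v_1|| = 1).

λ_1 = 11,  λ_2 = 8.4142,  λ_3 = 5.5858;  v_1 ≈ (0.7071, 0, 0.7071)


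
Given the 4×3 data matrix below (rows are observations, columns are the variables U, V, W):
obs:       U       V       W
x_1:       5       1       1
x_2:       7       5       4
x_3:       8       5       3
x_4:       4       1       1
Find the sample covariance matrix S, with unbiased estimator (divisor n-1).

Step 1 — column means:
  mean(U) = (5 + 7 + 8 + 4) / 4 = 24/4 = 6
  mean(V) = (1 + 5 + 5 + 1) / 4 = 12/4 = 3
  mean(W) = (1 + 4 + 3 + 1) / 4 = 9/4 = 2.25

Step 2 — sample covariance S[i,j] = (1/(n-1)) · Σ_k (x_{k,i} - mean_i) · (x_{k,j} - mean_j), with n-1 = 3.
  S[U,U] = ((-1)·(-1) + (1)·(1) + (2)·(2) + (-2)·(-2)) / 3 = 10/3 = 3.3333
  S[U,V] = ((-1)·(-2) + (1)·(2) + (2)·(2) + (-2)·(-2)) / 3 = 12/3 = 4
  S[U,W] = ((-1)·(-1.25) + (1)·(1.75) + (2)·(0.75) + (-2)·(-1.25)) / 3 = 7/3 = 2.3333
  S[V,V] = ((-2)·(-2) + (2)·(2) + (2)·(2) + (-2)·(-2)) / 3 = 16/3 = 5.3333
  S[V,W] = ((-2)·(-1.25) + (2)·(1.75) + (2)·(0.75) + (-2)·(-1.25)) / 3 = 10/3 = 3.3333
  S[W,W] = ((-1.25)·(-1.25) + (1.75)·(1.75) + (0.75)·(0.75) + (-1.25)·(-1.25)) / 3 = 6.75/3 = 2.25

S is symmetric (S[j,i] = S[i,j]). Assembling:

S = [[3.3333, 4, 2.3333],
 [4, 5.3333, 3.3333],
 [2.3333, 3.3333, 2.25]]


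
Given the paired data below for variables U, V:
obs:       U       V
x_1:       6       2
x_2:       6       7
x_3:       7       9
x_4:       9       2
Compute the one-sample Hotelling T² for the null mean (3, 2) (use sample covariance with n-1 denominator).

Step 1 — sample mean vector:
  mean(U) = (6 + 6 + 7 + 9) / 4 = 28/4 = 7
  mean(V) = (2 + 7 + 9 + 2) / 4 = 20/4 = 5
  x̄ = (7, 5),  deviation x̄ - mu_0 = (7, 5) - (3, 2) = (4, 3).

Step 2 — sample covariance matrix, S[i,j] = (1/(n-1)) · Σ_k (x_{k,i} - mean_i) · (x_{k,j} - mean_j), divisor n-1 = 3:
  S[U,U] = ((-1)·(-1) + (-1)·(-1) + (0)·(0) + (2)·(2)) / 3 = 6/3 = 2
  S[U,V] = ((-1)·(-3) + (-1)·(2) + (0)·(4) + (2)·(-3)) / 3 = -5/3 = -1.6667
  S[V,V] = ((-3)·(-3) + (2)·(2) + (4)·(4) + (-3)·(-3)) / 3 = 38/3 = 12.6667
  S = [[2, -1.6667],
 [-1.6667, 12.6667]].

Step 3 — invert S. det(S) = 2·12.6667 - (-1.6667)² = 22.5556.
  S^{-1} = (1/det) · [[d, -b], [-b, a]] = [[0.5616, 0.0739],
 [0.0739, 0.0887]].

Step 4 — quadratic form (x̄ - mu_0)^T · S^{-1} · (x̄ - mu_0):
  S^{-1} · (x̄ - mu_0) = (2.468, 0.5616),
  (x̄ - mu_0)^T · [...] = (4)·(2.468) + (3)·(0.5616) = 11.5567.

Step 5 — scale by n: T² = 4 · 11.5567 = 46.2266.

T² ≈ 46.2266


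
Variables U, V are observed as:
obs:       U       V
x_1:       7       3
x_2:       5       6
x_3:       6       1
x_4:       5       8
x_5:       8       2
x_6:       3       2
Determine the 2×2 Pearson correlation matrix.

Step 1 — column means:
  mean(U) = (7 + 5 + 6 + 5 + 8 + 3) / 6 = 34/6 = 5.6667
  mean(V) = (3 + 6 + 1 + 8 + 2 + 2) / 6 = 22/6 = 3.6667

Step 2 — sample variances and covariances s[i,j] = (1/(n-1)) · Σ_k (x_{k,i} - mean_i) · (x_{k,j} - mean_j), with n-1 = 5:
  s[U,U] = ((1.3333)·(1.3333) + (-0.6667)·(-0.6667) + (0.3333)·(0.3333) + (-0.6667)·(-0.6667) + (2.3333)·(2.3333) + (-2.6667)·(-2.6667)) / 5 = 15.3333/5 = 3.0667
  s[U,V] = ((1.3333)·(-0.6667) + (-0.6667)·(2.3333) + (0.3333)·(-2.6667) + (-0.6667)·(4.3333) + (2.3333)·(-1.6667) + (-2.6667)·(-1.6667)) / 5 = -5.6667/5 = -1.1333
  s[V,V] = ((-0.6667)·(-0.6667) + (2.3333)·(2.3333) + (-2.6667)·(-2.6667) + (4.3333)·(4.3333) + (-1.6667)·(-1.6667) + (-1.6667)·(-1.6667)) / 5 = 37.3333/5 = 7.4667
  Sample standard deviations s_i = √(s[i,i]):
  s(U) = √(3.0667) = 1.7512
  s(V) = √(7.4667) = 2.7325

Step 3 — r_{ij} = s_{ij} / (s_i · s_j):
  r[U,U] = 1 (diagonal).
  r[U,V] = -1.1333 / (1.7512 · 2.7325) = -1.1333 / 4.7852 = -0.2368
  r[V,V] = 1 (diagonal).

R is symmetric with unit diagonal. Assembling:

R = [[1, -0.2368],
 [-0.2368, 1]]
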